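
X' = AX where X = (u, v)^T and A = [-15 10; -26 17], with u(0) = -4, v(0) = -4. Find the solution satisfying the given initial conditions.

Coefficient matrix A = [[-15, 10], [-26, 17]].
Characteristic polynomial det(A - λI) = λ^2 - 2λ + 5 = 0.
Eigenvalues λ = 1 ± 2i (complex conjugate pair).
For λ=1+2i: an eigenvector is (1,2) - i(2,3) = (1 - 2i, 2 - 3i).
A real fundamental pair from Re and Im of e^((1+2i)t)v: X_1 = e^(t)(cos(2t)·(1,2) + sin(2t)·(2,3)), X_2 = e^(t)(sin(2t)·(1,2) - cos(2t)·(2,3)).
General solution: c_1X_1 + c_2X_2.
Applying u(0)=-4, v(0)=-4 gives c_1=4, c_2=4.

u(t) = 12e^(t)sin(2t) - 4e^(t)cos(2t), v(t) = 20e^(t)sin(2t) - 4e^(t)cos(2t)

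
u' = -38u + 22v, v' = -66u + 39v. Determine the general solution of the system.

u(t) = 2K_1e^(-5t) - K_2e^(6t), v(t) = 3K_1e^(-5t) - 2K_2e^(6t)

Coefficient matrix A = [[-38, 22], [-66, 39]].
Characteristic polynomial det(A - λI) = λ^2 - λ - 30 = 0.
Eigenvalues λ = -5, 6.
For λ=-5: (A-λI) row 1 is [-33, 22], so an eigenvector is (2, 3).
For λ=6: (A-λI) row 1 is [-44, 22], so an eigenvector is (-1, -2).
General solution: K_1e^(-5t)(2,3) + K_2e^(6t)(-1,-2).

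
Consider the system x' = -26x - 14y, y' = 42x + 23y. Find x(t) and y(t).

Coefficient matrix A = [[-26, -14], [42, 23]].
Characteristic polynomial det(A - λI) = λ^2 + 3λ - 10 = 0.
Eigenvalues λ = -5, 2.
For λ=-5: (A-λI) row 1 is [-21, -14], so an eigenvector is (-2, 3).
For λ=2: (A-λI) row 1 is [-28, -14], so an eigenvector is (1, -2).
General solution: c_1e^(-5t)(-2,3) + c_2e^(2t)(1,-2).

x(t) = -2c_1e^(-5t) + c_2e^(2t), y(t) = 3c_1e^(-5t) - 2c_2e^(2t)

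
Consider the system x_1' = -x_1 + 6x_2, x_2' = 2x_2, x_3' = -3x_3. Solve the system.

x_1(t) = c_1e^(-t) + 2c_2e^(2t), x_2(t) = c_2e^(2t), x_3(t) = c_3e^(-3t)

Coefficient matrix A = [[-1, 6, 0], [0, 2, 0], [0, 0, -3]].
det(A - λI) = 0 gives eigenvalues λ = -1, 2, -3.
For λ=-1: eigenvector (1,0,0).
For λ=2: eigenvector (2,1,0).
For λ=-3: eigenvector (0,0,1).
General solution: c_1e^(-t)(1,0,0) + c_2e^(2t)(2,1,0) + c_3e^(-3t)(0,0,1).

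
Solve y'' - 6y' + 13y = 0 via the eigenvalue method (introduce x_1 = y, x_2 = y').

Let x_1 = y, x_2 = y'. Then x_1' = x_2 and x_2' = -13x_1 + 6x_2.
A = [[0,1],[-13,6]]; det(A-λI) = λ^2 - 6λ + 13.
Eigenvalues λ = 3 ± 2i.

y(t) = c_1e^(3t)cos(2t) + c_2e^(3t)sin(2t)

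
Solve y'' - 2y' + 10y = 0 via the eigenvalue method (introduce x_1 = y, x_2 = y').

Let x_1 = y, x_2 = y'. Then x_1' = x_2 and x_2' = -10x_1 + 2x_2.
A = [[0,1],[-10,2]]; det(A-λI) = λ^2 - 2λ + 10.
Eigenvalues λ = 1 ± 3i.

y(t) = C_1e^(t)cos(3t) + C_2e^(t)sin(3t)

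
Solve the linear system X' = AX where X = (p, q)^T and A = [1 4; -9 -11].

p(t) = -2c_1e^(-5t) - 2c_2te^(-5t) + c_2e^(-5t), q(t) = 3c_1e^(-5t) + 3c_2te^(-5t) - 2c_2e^(-5t)

Coefficient matrix A = [[1, 4], [-9, -11]].
Characteristic polynomial det(A - λI) = λ^2 + 10λ + 25 = 0.
Single eigenvalue λ = -5 with algebraic multiplicity 2.
Eigenvector v = (-2,3); generalized eigenvector w with (A-λI)w=v is (1,-2).
General solution: e^(-5t)[c_1·v + c_2·(t·v + w)].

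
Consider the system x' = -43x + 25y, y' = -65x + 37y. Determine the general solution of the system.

x(t) = -2c_1e^(-3t)sin(5t) - c_1e^(-3t)cos(5t) - c_2e^(-3t)sin(5t) + 2c_2e^(-3t)cos(5t), y(t) = -3c_1e^(-3t)sin(5t) - 2c_1e^(-3t)cos(5t) - 2c_2e^(-3t)sin(5t) + 3c_2e^(-3t)cos(5t)

Coefficient matrix A = [[-43, 25], [-65, 37]].
Characteristic polynomial det(A - λI) = λ^2 + 6λ + 34 = 0.
Eigenvalues λ = -3 ± 5i (complex conjugate pair).
For λ=-3+5i: an eigenvector is (-1,-2) - i(-2,-3) = (-1 + 2i, -2 + 3i).
A real fundamental pair from Re and Im of e^((-3+5i)t)v: X_1 = e^(-3t)(cos(5t)·(-1,-2) + sin(5t)·(-2,-3)), X_2 = e^(-3t)(sin(5t)·(-1,-2) - cos(5t)·(-2,-3)).
General solution: c_1X_1 + c_2X_2.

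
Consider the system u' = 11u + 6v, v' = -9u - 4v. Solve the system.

u(t) = -2C_1e^(2t) + C_2e^(5t), v(t) = 3C_1e^(2t) - C_2e^(5t)

Coefficient matrix A = [[11, 6], [-9, -4]].
Characteristic polynomial det(A - λI) = λ^2 - 7λ + 10 = 0.
Eigenvalues λ = 2, 5.
For λ=2: (A-λI) row 1 is [9, 6], so an eigenvector is (-2, 3).
For λ=5: (A-λI) row 1 is [6, 6], so an eigenvector is (1, -1).
General solution: C_1e^(2t)(-2,3) + C_2e^(5t)(1,-1).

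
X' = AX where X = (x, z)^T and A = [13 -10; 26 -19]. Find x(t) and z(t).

x(t) = 2K_1e^(-3t)sin(2t) - K_1e^(-3t)cos(2t) - K_2e^(-3t)sin(2t) - 2K_2e^(-3t)cos(2t), z(t) = 3K_1e^(-3t)sin(2t) - 2K_1e^(-3t)cos(2t) - 2K_2e^(-3t)sin(2t) - 3K_2e^(-3t)cos(2t)

Coefficient matrix A = [[13, -10], [26, -19]].
Characteristic polynomial det(A - λI) = λ^2 + 6λ + 13 = 0.
Eigenvalues λ = -3 ± 2i (complex conjugate pair).
For λ=-3+2i: an eigenvector is (-1,-2) - i(2,3) = (-1 - 2i, -2 - 3i).
A real fundamental pair from Re and Im of e^((-3+2i)t)v: X_1 = e^(-3t)(cos(2t)·(-1,-2) + sin(2t)·(2,3)), X_2 = e^(-3t)(sin(2t)·(-1,-2) - cos(2t)·(2,3)).
General solution: K_1X_1 + K_2X_2.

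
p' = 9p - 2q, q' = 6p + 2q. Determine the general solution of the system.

Coefficient matrix A = [[9, -2], [6, 2]].
Characteristic polynomial det(A - λI) = λ^2 - 11λ + 30 = 0.
Eigenvalues λ = 5, 6.
For λ=5: (A-λI) row 1 is [4, -2], so an eigenvector is (-1, -2).
For λ=6: (A-λI) row 1 is [3, -2], so an eigenvector is (2, 3).
General solution: K_1e^(5t)(-1,-2) + K_2e^(6t)(2,3).

p(t) = -K_1e^(5t) + 2K_2e^(6t), q(t) = -2K_1e^(5t) + 3K_2e^(6t)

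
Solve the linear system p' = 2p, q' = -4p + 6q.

Coefficient matrix A = [[2, 0], [-4, 6]].
Characteristic polynomial det(A - λI) = λ^2 - 8λ + 12 = 0.
Eigenvalues λ = 6, 2.
For λ=6: (A-λI) row 1 is [-4, 0], so an eigenvector is (0, -1).
For λ=2: (A-λI) row 2 is [-4, 4], so an eigenvector is (1, 1).
General solution: K_1e^(6t)(0,-1) + K_2e^(2t)(1,1).

p(t) = K_2e^(2t), q(t) = -K_1e^(6t) + K_2e^(2t)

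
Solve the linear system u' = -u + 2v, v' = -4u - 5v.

Coefficient matrix A = [[-1, 2], [-4, -5]].
Characteristic polynomial det(A - λI) = λ^2 + 6λ + 13 = 0.
Eigenvalues λ = -3 ± 2i (complex conjugate pair).
For λ=-3+2i: an eigenvector is (1,-1) - i(0,-1) = (1, -1 + i).
A real fundamental pair from Re and Im of e^((-3+2i)t)v: X_1 = e^(-3t)(cos(2t)·(1,-1) + sin(2t)·(0,-1)), X_2 = e^(-3t)(sin(2t)·(1,-1) - cos(2t)·(0,-1)).
General solution: C_1X_1 + C_2X_2.

u(t) = C_1e^(-3t)cos(2t) + C_2e^(-3t)sin(2t), v(t) = -C_1e^(-3t)sin(2t) - C_1e^(-3t)cos(2t) - C_2e^(-3t)sin(2t) + C_2e^(-3t)cos(2t)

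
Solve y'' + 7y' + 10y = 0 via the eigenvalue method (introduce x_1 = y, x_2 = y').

Let x_1 = y, x_2 = y'. Then x_1' = x_2 and x_2' = -10x_1 - 7x_2.
A = [[0,1],[-10,-7]]; det(A-λI) = λ^2 + 7λ + 10.
Eigenvalues λ = -5, -2 with eigenvectors (1,-5), (1,-2).

y(t) = C_1e^(-5t) + C_2e^(-2t)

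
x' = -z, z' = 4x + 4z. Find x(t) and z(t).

Coefficient matrix A = [[0, -1], [4, 4]].
Characteristic polynomial det(A - λI) = λ^2 - 4λ + 4 = 0.
Single eigenvalue λ = 2 with algebraic multiplicity 2.
Eigenvector v = (1,-2); generalized eigenvector w with (A-λI)w=v is (-2,3).
General solution: e^(2t)[C_1·v + C_2·(t·v + w)].

x(t) = C_1e^(2t) + C_2te^(2t) - 2C_2e^(2t), z(t) = -2C_1e^(2t) - 2C_2te^(2t) + 3C_2e^(2t)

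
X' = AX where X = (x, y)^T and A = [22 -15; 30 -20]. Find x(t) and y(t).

Coefficient matrix A = [[22, -15], [30, -20]].
Characteristic polynomial det(A - λI) = λ^2 - 2λ + 10 = 0.
Eigenvalues λ = 1 ± 3i (complex conjugate pair).
For λ=1+3i: an eigenvector is (-2,-3) - i(1,1) = (-2 - i, -3 - i).
A real fundamental pair from Re and Im of e^((1+3i)t)v: X_1 = e^(t)(cos(3t)·(-2,-3) + sin(3t)·(1,1)), X_2 = e^(t)(sin(3t)·(-2,-3) - cos(3t)·(1,1)).
General solution: C_1X_1 + C_2X_2.

x(t) = C_1e^(t)sin(3t) - 2C_1e^(t)cos(3t) - 2C_2e^(t)sin(3t) - C_2e^(t)cos(3t), y(t) = C_1e^(t)sin(3t) - 3C_1e^(t)cos(3t) - 3C_2e^(t)sin(3t) - C_2e^(t)cos(3t)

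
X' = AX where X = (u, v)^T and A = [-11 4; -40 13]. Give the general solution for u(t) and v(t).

Coefficient matrix A = [[-11, 4], [-40, 13]].
Characteristic polynomial det(A - λI) = λ^2 - 2λ + 17 = 0.
Eigenvalues λ = 1 ± 4i (complex conjugate pair).
For λ=1+4i: an eigenvector is (-1,-3) - i(0,1) = (-1, -3 - i).
A real fundamental pair from Re and Im of e^((1+4i)t)v: X_1 = e^(t)(cos(4t)·(-1,-3) + sin(4t)·(0,1)), X_2 = e^(t)(sin(4t)·(-1,-3) - cos(4t)·(0,1)).
General solution: c_1X_1 + c_2X_2.

u(t) = -c_1e^(t)cos(4t) - c_2e^(t)sin(4t), v(t) = c_1e^(t)sin(4t) - 3c_1e^(t)cos(4t) - 3c_2e^(t)sin(4t) - c_2e^(t)cos(4t)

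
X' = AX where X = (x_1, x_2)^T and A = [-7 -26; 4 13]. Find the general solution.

Coefficient matrix A = [[-7, -26], [4, 13]].
Characteristic polynomial det(A - λI) = λ^2 - 6λ + 13 = 0.
Eigenvalues λ = 3 ± 2i (complex conjugate pair).
For λ=3+2i: an eigenvector is (2,-1) - i(3,-1) = (2 - 3i, -1 + i).
A real fundamental pair from Re and Im of e^((3+2i)t)v: X_1 = e^(3t)(cos(2t)·(2,-1) + sin(2t)·(3,-1)), X_2 = e^(3t)(sin(2t)·(2,-1) - cos(2t)·(3,-1)).
General solution: C_1X_1 + C_2X_2.

x_1(t) = 3C_1e^(3t)sin(2t) + 2C_1e^(3t)cos(2t) + 2C_2e^(3t)sin(2t) - 3C_2e^(3t)cos(2t), x_2(t) = -C_1e^(3t)sin(2t) - C_1e^(3t)cos(2t) - C_2e^(3t)sin(2t) + C_2e^(3t)cos(2t)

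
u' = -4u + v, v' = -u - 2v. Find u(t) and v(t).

Coefficient matrix A = [[-4, 1], [-1, -2]].
Characteristic polynomial det(A - λI) = λ^2 + 6λ + 9 = 0.
Single eigenvalue λ = -3 with algebraic multiplicity 2.
Eigenvector v = (1,1); generalized eigenvector w with (A-λI)w=v is (1,2).
General solution: e^(-3t)[C_1·v + C_2·(t·v + w)].

u(t) = C_1e^(-3t) + C_2te^(-3t) + C_2e^(-3t), v(t) = C_1e^(-3t) + C_2te^(-3t) + 2C_2e^(-3t)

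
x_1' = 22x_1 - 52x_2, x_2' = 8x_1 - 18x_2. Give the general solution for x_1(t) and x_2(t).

Coefficient matrix A = [[22, -52], [8, -18]].
Characteristic polynomial det(A - λI) = λ^2 - 4λ + 20 = 0.
Eigenvalues λ = 2 ± 4i (complex conjugate pair).
For λ=2+4i: an eigenvector is (3,1) - i(2,1) = (3 - 2i, 1 - i).
A real fundamental pair from Re and Im of e^((2+4i)t)v: X_1 = e^(2t)(cos(4t)·(3,1) + sin(4t)·(2,1)), X_2 = e^(2t)(sin(4t)·(3,1) - cos(4t)·(2,1)).
General solution: C_1X_1 + C_2X_2.

x_1(t) = 2C_1e^(2t)sin(4t) + 3C_1e^(2t)cos(4t) + 3C_2e^(2t)sin(4t) - 2C_2e^(2t)cos(4t), x_2(t) = C_1e^(2t)sin(4t) + C_1e^(2t)cos(4t) + C_2e^(2t)sin(4t) - C_2e^(2t)cos(4t)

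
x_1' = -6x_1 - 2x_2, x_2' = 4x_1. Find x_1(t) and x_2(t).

Coefficient matrix A = [[-6, -2], [4, 0]].
Characteristic polynomial det(A - λI) = λ^2 + 6λ + 8 = 0.
Eigenvalues λ = -2, -4.
For λ=-2: (A-λI) row 1 is [-4, -2], so an eigenvector is (-1, 2).
For λ=-4: (A-λI) row 1 is [-2, -2], so an eigenvector is (1, -1).
General solution: c_1e^(-2t)(-1,2) + c_2e^(-4t)(1,-1).

x_1(t) = -c_1e^(-2t) + c_2e^(-4t), x_2(t) = 2c_1e^(-2t) - c_2e^(-4t)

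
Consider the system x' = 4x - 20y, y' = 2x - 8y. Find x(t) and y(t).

x(t) = -C_1e^(-2t)sin(2t) + 3C_1e^(-2t)cos(2t) + 3C_2e^(-2t)sin(2t) + C_2e^(-2t)cos(2t), y(t) = C_1e^(-2t)cos(2t) + C_2e^(-2t)sin(2t)

Coefficient matrix A = [[4, -20], [2, -8]].
Characteristic polynomial det(A - λI) = λ^2 + 4λ + 8 = 0.
Eigenvalues λ = -2 ± 2i (complex conjugate pair).
For λ=-2+2i: an eigenvector is (3,1) - i(-1,0) = (3 + i, 1).
A real fundamental pair from Re and Im of e^((-2+2i)t)v: X_1 = e^(-2t)(cos(2t)·(3,1) + sin(2t)·(-1,0)), X_2 = e^(-2t)(sin(2t)·(3,1) - cos(2t)·(-1,0)).
General solution: C_1X_1 + C_2X_2.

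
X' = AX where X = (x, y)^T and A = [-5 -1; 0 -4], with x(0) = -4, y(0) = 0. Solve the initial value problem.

x(t) = -4e^(-5t), y(t) = 0

Coefficient matrix A = [[-5, -1], [0, -4]].
Characteristic polynomial det(A - λI) = λ^2 + 9λ + 20 = 0.
Eigenvalues λ = -4, -5.
For λ=-4: (A-λI) row 1 is [-1, -1], so an eigenvector is (1, -1).
For λ=-5: (A-λI) row 1 is [0, -1], so an eigenvector is (1, 0).
General solution: c_1e^(-4t)(1,-1) + c_2e^(-5t)(1,0).
Applying x(0)=-4, y(0)=0 gives c_1=0, c_2=-4.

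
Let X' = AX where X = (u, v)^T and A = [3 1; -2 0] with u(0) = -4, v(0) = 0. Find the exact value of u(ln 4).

A = [[3,1],[-2,0]]; eigenvalues λ = 1, 2.
Eigenvectors: (-1,2) for λ=1, (1,-1) for λ=2.
From the initial condition, c_1 = -4, c_2 = -8.
u(ln 4) = (-4)(4^1)(-1) + (-8)(4^2)(1) = -112.

-112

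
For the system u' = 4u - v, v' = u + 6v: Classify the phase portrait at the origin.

unstable improper node

A = [[4,-1],[1,6]]; det(A-λI) = λ^2 - 10λ + 25.
repeated λ = 5 with a single eigenvector.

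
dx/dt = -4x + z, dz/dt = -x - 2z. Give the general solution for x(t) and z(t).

x(t) = K_1e^(-3t) + K_2te^(-3t) - 3K_2e^(-3t), z(t) = K_1e^(-3t) + K_2te^(-3t) - 2K_2e^(-3t)

Coefficient matrix A = [[-4, 1], [-1, -2]].
Characteristic polynomial det(A - λI) = λ^2 + 6λ + 9 = 0.
Single eigenvalue λ = -3 with algebraic multiplicity 2.
Eigenvector v = (1,1); generalized eigenvector w with (A-λI)w=v is (-3,-2).
General solution: e^(-3t)[K_1·v + K_2·(t·v + w)].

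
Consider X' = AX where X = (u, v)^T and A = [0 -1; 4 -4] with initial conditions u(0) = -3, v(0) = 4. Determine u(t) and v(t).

Coefficient matrix A = [[0, -1], [4, -4]].
Characteristic polynomial det(A - λI) = λ^2 + 4λ + 4 = 0.
Single eigenvalue λ = -2 with algebraic multiplicity 2.
Eigenvector v = (1,2); generalized eigenvector w with (A-λI)w=v is (2,3).
General solution: e^(-2t)[C_1·v + C_2·(t·v + w)].
Applying u(0)=-3, v(0)=4 gives C_1=17, C_2=-10.

u(t) = -10te^(-2t) - 3e^(-2t), v(t) = -20te^(-2t) + 4e^(-2t)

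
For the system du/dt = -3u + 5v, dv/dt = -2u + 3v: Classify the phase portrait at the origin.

A = [[-3,5],[-2,3]]; det(A-λI) = λ^2 + 1.
λ = 0 ± i: zero real part.

center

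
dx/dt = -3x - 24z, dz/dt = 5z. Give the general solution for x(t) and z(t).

Coefficient matrix A = [[-3, -24], [0, 5]].
Characteristic polynomial det(A - λI) = λ^2 - 2λ - 15 = 0.
Eigenvalues λ = -3, 5.
For λ=-3: (A-λI) row 1 is [0, -24], so an eigenvector is (1, 0).
For λ=5: (A-λI) row 1 is [-8, -24], so an eigenvector is (-3, 1).
General solution: C_1e^(-3t)(1,0) + C_2e^(5t)(-3,1).

x(t) = C_1e^(-3t) - 3C_2e^(5t), z(t) = C_2e^(5t)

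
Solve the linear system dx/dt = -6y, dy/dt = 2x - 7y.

x(t) = 3c_1e^(-4t) - 2c_2e^(-3t), y(t) = 2c_1e^(-4t) - c_2e^(-3t)

Coefficient matrix A = [[0, -6], [2, -7]].
Characteristic polynomial det(A - λI) = λ^2 + 7λ + 12 = 0.
Eigenvalues λ = -4, -3.
For λ=-4: (A-λI) row 1 is [4, -6], so an eigenvector is (3, 2).
For λ=-3: (A-λI) row 1 is [3, -6], so an eigenvector is (-2, -1).
General solution: c_1e^(-4t)(3,2) + c_2e^(-3t)(-2,-1).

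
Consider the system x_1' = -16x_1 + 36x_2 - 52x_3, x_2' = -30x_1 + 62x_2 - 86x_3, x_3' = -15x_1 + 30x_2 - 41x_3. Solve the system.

x_1(t) = 4K_1e^(-t) + 2K_2e^(2t) + K_3e^(4t), x_2(t) = 6K_1e^(-t) + K_2e^(2t) + 2K_3e^(4t), x_3(t) = 3K_1e^(-t) + K_3e^(4t)

Coefficient matrix A = [[-16, 36, -52], [-30, 62, -86], [-15, 30, -41]].
det(A - λI) = 0 gives eigenvalues λ = -1, 2, 4.
For λ=-1: eigenvector (4,6,3).
For λ=2: eigenvector (2,1,0).
For λ=4: eigenvector (1,2,1).
General solution: K_1e^(-t)(4,6,3) + K_2e^(2t)(2,1,0) + K_3e^(4t)(1,2,1).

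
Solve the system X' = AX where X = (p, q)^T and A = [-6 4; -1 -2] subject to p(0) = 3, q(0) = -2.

p(t) = -14te^(-4t) + 3e^(-4t), q(t) = -7te^(-4t) - 2e^(-4t)

Coefficient matrix A = [[-6, 4], [-1, -2]].
Characteristic polynomial det(A - λI) = λ^2 + 8λ + 16 = 0.
Single eigenvalue λ = -4 with algebraic multiplicity 2.
Eigenvector v = (2,1); generalized eigenvector w with (A-λI)w=v is (3,2).
General solution: e^(-4t)[c_1·v + c_2·(t·v + w)].
Applying p(0)=3, q(0)=-2 gives c_1=12, c_2=-7.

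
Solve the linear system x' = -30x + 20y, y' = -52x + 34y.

x(t) = -2c_1e^(2t)sin(4t) - c_1e^(2t)cos(4t) - c_2e^(2t)sin(4t) + 2c_2e^(2t)cos(4t), y(t) = -3c_1e^(2t)sin(4t) - 2c_1e^(2t)cos(4t) - 2c_2e^(2t)sin(4t) + 3c_2e^(2t)cos(4t)

Coefficient matrix A = [[-30, 20], [-52, 34]].
Characteristic polynomial det(A - λI) = λ^2 - 4λ + 20 = 0.
Eigenvalues λ = 2 ± 4i (complex conjugate pair).
For λ=2+4i: an eigenvector is (-1,-2) - i(-2,-3) = (-1 + 2i, -2 + 3i).
A real fundamental pair from Re and Im of e^((2+4i)t)v: X_1 = e^(2t)(cos(4t)·(-1,-2) + sin(4t)·(-2,-3)), X_2 = e^(2t)(sin(4t)·(-1,-2) - cos(4t)·(-2,-3)).
General solution: c_1X_1 + c_2X_2.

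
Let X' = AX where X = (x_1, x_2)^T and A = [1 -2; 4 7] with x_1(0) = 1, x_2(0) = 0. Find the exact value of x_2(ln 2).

A = [[1,-2],[4,7]]; eigenvalues λ = 5, 3.
Eigenvectors: (-1,2) for λ=5, (1,-1) for λ=3.
From the initial condition, c_1 = 1, c_2 = 2.
x_2(ln 2) = (1)(2^5)(2) + (2)(2^3)(-1) = 48.

48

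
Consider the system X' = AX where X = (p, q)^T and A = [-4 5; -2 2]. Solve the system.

p(t) = C_1e^(-t)sin(t) - 2C_1e^(-t)cos(t) - 2C_2e^(-t)sin(t) - C_2e^(-t)cos(t), q(t) = C_1e^(-t)sin(t) - C_1e^(-t)cos(t) - C_2e^(-t)sin(t) - C_2e^(-t)cos(t)

Coefficient matrix A = [[-4, 5], [-2, 2]].
Characteristic polynomial det(A - λI) = λ^2 + 2λ + 2 = 0.
Eigenvalues λ = -1 ± i (complex conjugate pair).
For λ=-1+i: an eigenvector is (-2,-1) - i(1,1) = (-2 - i, -1 - i).
A real fundamental pair from Re and Im of e^((-1+i)t)v: X_1 = e^(-t)(cos(t)·(-2,-1) + sin(t)·(1,1)), X_2 = e^(-t)(sin(t)·(-2,-1) - cos(t)·(1,1)).
General solution: C_1X_1 + C_2X_2.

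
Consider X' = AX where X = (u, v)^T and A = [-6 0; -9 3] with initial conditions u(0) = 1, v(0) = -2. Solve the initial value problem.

u(t) = e^(-6t), v(t) = -3e^(3t) + e^(-6t)

Coefficient matrix A = [[-6, 0], [-9, 3]].
Characteristic polynomial det(A - λI) = λ^2 + 3λ - 18 = 0.
Eigenvalues λ = 3, -6.
For λ=3: (A-λI) row 1 is [-9, 0], so an eigenvector is (0, -1).
For λ=-6: (A-λI) row 2 is [-9, 9], so an eigenvector is (1, 1).
General solution: c_1e^(3t)(0,-1) + c_2e^(-6t)(1,1).
Applying u(0)=1, v(0)=-2 gives c_1=3, c_2=1.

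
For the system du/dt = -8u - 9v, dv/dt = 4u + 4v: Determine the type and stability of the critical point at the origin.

A = [[-8,-9],[4,4]]; det(A-λI) = λ^2 + 4λ + 4.
repeated λ = -2 with a single eigenvector.

stable improper node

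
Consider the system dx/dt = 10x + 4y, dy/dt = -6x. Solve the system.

Coefficient matrix A = [[10, 4], [-6, 0]].
Characteristic polynomial det(A - λI) = λ^2 - 10λ + 24 = 0.
Eigenvalues λ = 4, 6.
For λ=4: (A-λI) row 1 is [6, 4], so an eigenvector is (2, -3).
For λ=6: (A-λI) row 1 is [4, 4], so an eigenvector is (-1, 1).
General solution: C_1e^(4t)(2,-3) + C_2e^(6t)(-1,1).

x(t) = 2C_1e^(4t) - C_2e^(6t), y(t) = -3C_1e^(4t) + C_2e^(6t)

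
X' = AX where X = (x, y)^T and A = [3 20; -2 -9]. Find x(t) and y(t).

Coefficient matrix A = [[3, 20], [-2, -9]].
Characteristic polynomial det(A - λI) = λ^2 + 6λ + 13 = 0.
Eigenvalues λ = -3 ± 2i (complex conjugate pair).
For λ=-3+2i: an eigenvector is (-1,0) - i(-3,1) = (-1 + 3i, 0 - i).
A real fundamental pair from Re and Im of e^((-3+2i)t)v: X_1 = e^(-3t)(cos(2t)·(-1,0) + sin(2t)·(-3,1)), X_2 = e^(-3t)(sin(2t)·(-1,0) - cos(2t)·(-3,1)).
General solution: C_1X_1 + C_2X_2.

x(t) = -3C_1e^(-3t)sin(2t) - C_1e^(-3t)cos(2t) - C_2e^(-3t)sin(2t) + 3C_2e^(-3t)cos(2t), y(t) = C_1e^(-3t)sin(2t) - C_2e^(-3t)cos(2t)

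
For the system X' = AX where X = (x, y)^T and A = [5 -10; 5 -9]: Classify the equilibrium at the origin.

stable spiral

A = [[5,-10],[5,-9]]; det(A-λI) = λ^2 + 4λ + 5.
λ = -2 ± i: negative real part.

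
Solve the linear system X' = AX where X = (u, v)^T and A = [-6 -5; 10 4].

u(t) = -c_1e^(-t)cos(5t) - c_2e^(-t)sin(5t), v(t) = -c_1e^(-t)sin(5t) + c_1e^(-t)cos(5t) + c_2e^(-t)sin(5t) + c_2e^(-t)cos(5t)

Coefficient matrix A = [[-6, -5], [10, 4]].
Characteristic polynomial det(A - λI) = λ^2 + 2λ + 26 = 0.
Eigenvalues λ = -1 ± 5i (complex conjugate pair).
For λ=-1+5i: an eigenvector is (-1,1) - i(0,-1) = (-1, 1 + i).
A real fundamental pair from Re and Im of e^((-1+5i)t)v: X_1 = e^(-t)(cos(5t)·(-1,1) + sin(5t)·(0,-1)), X_2 = e^(-t)(sin(5t)·(-1,1) - cos(5t)·(0,-1)).
General solution: c_1X_1 + c_2X_2.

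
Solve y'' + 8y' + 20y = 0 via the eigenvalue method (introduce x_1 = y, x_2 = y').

y(t) = c_1e^(-4t)cos(2t) + c_2e^(-4t)sin(2t)

Let x_1 = y, x_2 = y'. Then x_1' = x_2 and x_2' = -20x_1 - 8x_2.
A = [[0,1],[-20,-8]]; det(A-λI) = λ^2 + 8λ + 20.
Eigenvalues λ = -4 ± 2i.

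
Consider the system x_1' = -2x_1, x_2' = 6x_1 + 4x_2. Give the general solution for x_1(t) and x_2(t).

x_1(t) = -c_1e^(-2t), x_2(t) = c_1e^(-2t) + c_2e^(4t)

Coefficient matrix A = [[-2, 0], [6, 4]].
Characteristic polynomial det(A - λI) = λ^2 - 2λ - 8 = 0.
Eigenvalues λ = -2, 4.
For λ=-2: (A-λI) row 2 is [6, 6], so an eigenvector is (-1, 1).
For λ=4: (A-λI) row 1 is [-6, 0], so an eigenvector is (0, 1).
General solution: c_1e^(-2t)(-1,1) + c_2e^(4t)(0,1).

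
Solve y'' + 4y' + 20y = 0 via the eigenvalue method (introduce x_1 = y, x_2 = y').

y(t) = c_1e^(-2t)cos(4t) + c_2e^(-2t)sin(4t)

Let x_1 = y, x_2 = y'. Then x_1' = x_2 and x_2' = -20x_1 - 4x_2.
A = [[0,1],[-20,-4]]; det(A-λI) = λ^2 + 4λ + 20.
Eigenvalues λ = -2 ± 4i.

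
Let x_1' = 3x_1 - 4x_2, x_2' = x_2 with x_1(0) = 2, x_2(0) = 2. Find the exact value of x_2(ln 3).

6

A = [[3,-4],[0,1]]; eigenvalues λ = 1, 3.
Eigenvectors: (-2,-1) for λ=1, (-1,0) for λ=3.
From the initial condition, c_1 = -2, c_2 = 2.
x_2(ln 3) = (-2)(3^1)(-1) + (2)(3^3)(0) = 6.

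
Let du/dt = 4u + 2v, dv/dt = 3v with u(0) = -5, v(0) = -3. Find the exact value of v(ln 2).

-24

A = [[4,2],[0,3]]; eigenvalues λ = 4, 3.
Eigenvectors: (-1,0) for λ=4, (2,-1) for λ=3.
From the initial condition, c_1 = 11, c_2 = 3.
v(ln 2) = (11)(2^4)(0) + (3)(2^3)(-1) = -24.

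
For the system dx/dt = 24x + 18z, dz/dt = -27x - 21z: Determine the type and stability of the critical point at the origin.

A = [[24,18],[-27,-21]]; det(A-λI) = λ^2 - 3λ - 18.
λ = -3, 6: opposite signs.

saddle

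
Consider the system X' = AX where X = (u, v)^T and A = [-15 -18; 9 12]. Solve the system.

Coefficient matrix A = [[-15, -18], [9, 12]].
Characteristic polynomial det(A - λI) = λ^2 + 3λ - 18 = 0.
Eigenvalues λ = -6, 3.
For λ=-6: (A-λI) row 1 is [-9, -18], so an eigenvector is (2, -1).
For λ=3: (A-λI) row 1 is [-18, -18], so an eigenvector is (-1, 1).
General solution: C_1e^(-6t)(2,-1) + C_2e^(3t)(-1,1).

u(t) = 2C_1e^(-6t) - C_2e^(3t), v(t) = -C_1e^(-6t) + C_2e^(3t)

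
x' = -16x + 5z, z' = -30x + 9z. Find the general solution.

x(t) = -c_1e^(-t) - c_2e^(-6t), z(t) = -3c_1e^(-t) - 2c_2e^(-6t)

Coefficient matrix A = [[-16, 5], [-30, 9]].
Characteristic polynomial det(A - λI) = λ^2 + 7λ + 6 = 0.
Eigenvalues λ = -1, -6.
For λ=-1: (A-λI) row 1 is [-15, 5], so an eigenvector is (-1, -3).
For λ=-6: (A-λI) row 1 is [-10, 5], so an eigenvector is (-1, -2).
General solution: c_1e^(-t)(-1,-3) + c_2e^(-6t)(-1,-2).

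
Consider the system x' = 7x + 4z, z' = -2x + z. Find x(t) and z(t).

Coefficient matrix A = [[7, 4], [-2, 1]].
Characteristic polynomial det(A - λI) = λ^2 - 8λ + 15 = 0.
Eigenvalues λ = 5, 3.
For λ=5: (A-λI) row 1 is [2, 4], so an eigenvector is (2, -1).
For λ=3: (A-λI) row 1 is [4, 4], so an eigenvector is (1, -1).
General solution: C_1e^(5t)(2,-1) + C_2e^(3t)(1,-1).

x(t) = 2C_1e^(5t) + C_2e^(3t), z(t) = -C_1e^(5t) - C_2e^(3t)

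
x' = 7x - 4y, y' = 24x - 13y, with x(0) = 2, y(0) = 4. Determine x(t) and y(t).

x(t) = 2e^(-t), y(t) = 4e^(-t)

Coefficient matrix A = [[7, -4], [24, -13]].
Characteristic polynomial det(A - λI) = λ^2 + 6λ + 5 = 0.
Eigenvalues λ = -5, -1.
For λ=-5: (A-λI) row 1 is [12, -4], so an eigenvector is (1, 3).
For λ=-1: (A-λI) row 1 is [8, -4], so an eigenvector is (-1, -2).
General solution: c_1e^(-5t)(1,3) + c_2e^(-t)(-1,-2).
Applying x(0)=2, y(0)=4 gives c_1=0, c_2=-2.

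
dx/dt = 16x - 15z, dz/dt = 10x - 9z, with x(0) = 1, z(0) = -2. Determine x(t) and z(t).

x(t) = 9e^(6t) - 8e^(t), z(t) = 6e^(6t) - 8e^(t)

Coefficient matrix A = [[16, -15], [10, -9]].
Characteristic polynomial det(A - λI) = λ^2 - 7λ + 6 = 0.
Eigenvalues λ = 1, 6.
For λ=1: (A-λI) row 1 is [15, -15], so an eigenvector is (-1, -1).
For λ=6: (A-λI) row 1 is [10, -15], so an eigenvector is (-3, -2).
General solution: c_1e^(t)(-1,-1) + c_2e^(6t)(-3,-2).
Applying x(0)=1, z(0)=-2 gives c_1=8, c_2=-3.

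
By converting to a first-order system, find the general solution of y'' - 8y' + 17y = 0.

y(t) = c_1e^(4t)cos(t) + c_2e^(4t)sin(t)

Let x_1 = y, x_2 = y'. Then x_1' = x_2 and x_2' = -17x_1 + 8x_2.
A = [[0,1],[-17,8]]; det(A-λI) = λ^2 - 8λ + 17.
Eigenvalues λ = 4 ± i.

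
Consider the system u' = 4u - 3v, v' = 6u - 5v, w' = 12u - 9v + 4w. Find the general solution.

u(t) = -C_1e^(t) + C_2e^(-2t), v(t) = -C_1e^(t) + 2C_2e^(-2t), w(t) = C_1e^(t) + C_2e^(-2t) + C_3e^(4t)

Coefficient matrix A = [[4, -3, 0], [6, -5, 0], [12, -9, 4]].
det(A - λI) = 0 gives eigenvalues λ = 1, -2, 4.
For λ=1: eigenvector (-1,-1,1).
For λ=-2: eigenvector (1,2,1).
For λ=4: eigenvector (0,0,1).
General solution: C_1e^(t)(-1,-1,1) + C_2e^(-2t)(1,2,1) + C_3e^(4t)(0,0,1).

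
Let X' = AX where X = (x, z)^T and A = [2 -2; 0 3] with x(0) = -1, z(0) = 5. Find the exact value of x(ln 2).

A = [[2,-2],[0,3]]; eigenvalues λ = 2, 3.
Eigenvectors: (1,0) for λ=2, (-2,1) for λ=3.
From the initial condition, c_1 = 9, c_2 = 5.
x(ln 2) = (9)(2^2)(1) + (5)(2^3)(-2) = -44.

-44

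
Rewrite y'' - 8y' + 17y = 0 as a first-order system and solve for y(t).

Let x_1 = y, x_2 = y'. Then x_1' = x_2 and x_2' = -17x_1 + 8x_2.
A = [[0,1],[-17,8]]; det(A-λI) = λ^2 - 8λ + 17.
Eigenvalues λ = 4 ± i.

y(t) = c_1e^(4t)cos(t) + c_2e^(4t)sin(t)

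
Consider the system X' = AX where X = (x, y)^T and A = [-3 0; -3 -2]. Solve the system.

x(t) = -c_2e^(-3t), y(t) = -c_1e^(-2t) - 3c_2e^(-3t)

Coefficient matrix A = [[-3, 0], [-3, -2]].
Characteristic polynomial det(A - λI) = λ^2 + 5λ + 6 = 0.
Eigenvalues λ = -2, -3.
For λ=-2: (A-λI) row 1 is [-1, 0], so an eigenvector is (0, -1).
For λ=-3: (A-λI) row 2 is [-3, 1], so an eigenvector is (-1, -3).
General solution: c_1e^(-2t)(0,-1) + c_2e^(-3t)(-1,-3).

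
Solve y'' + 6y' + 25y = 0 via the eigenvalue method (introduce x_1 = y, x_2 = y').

y(t) = c_1e^(-3t)cos(4t) + c_2e^(-3t)sin(4t)

Let x_1 = y, x_2 = y'. Then x_1' = x_2 and x_2' = -25x_1 - 6x_2.
A = [[0,1],[-25,-6]]; det(A-λI) = λ^2 + 6λ + 25.
Eigenvalues λ = -3 ± 4i.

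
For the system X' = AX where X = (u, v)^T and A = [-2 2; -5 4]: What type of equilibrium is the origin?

A = [[-2,2],[-5,4]]; det(A-λI) = λ^2 - 2λ + 2.
λ = 1 ± i: positive real part.

unstable spiral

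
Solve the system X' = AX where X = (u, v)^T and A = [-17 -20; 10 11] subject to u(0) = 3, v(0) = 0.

u(t) = -21e^(-3t)sin(2t) + 3e^(-3t)cos(2t), v(t) = 15e^(-3t)sin(2t)

Coefficient matrix A = [[-17, -20], [10, 11]].
Characteristic polynomial det(A - λI) = λ^2 + 6λ + 13 = 0.
Eigenvalues λ = -3 ± 2i (complex conjugate pair).
For λ=-3+2i: an eigenvector is (-3,2) - i(1,-1) = (-3 - i, 2 + i).
A real fundamental pair from Re and Im of e^((-3+2i)t)v: X_1 = e^(-3t)(cos(2t)·(-3,2) + sin(2t)·(1,-1)), X_2 = e^(-3t)(sin(2t)·(-3,2) - cos(2t)·(1,-1)).
General solution: K_1X_1 + K_2X_2.
Applying u(0)=3, v(0)=0 gives K_1=-3, K_2=6.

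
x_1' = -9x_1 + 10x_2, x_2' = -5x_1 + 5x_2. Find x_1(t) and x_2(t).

Coefficient matrix A = [[-9, 10], [-5, 5]].
Characteristic polynomial det(A - λI) = λ^2 + 4λ + 5 = 0.
Eigenvalues λ = -2 ± i (complex conjugate pair).
For λ=-2+i: an eigenvector is (-3,-2) - i(1,1) = (-3 - i, -2 - i).
A real fundamental pair from Re and Im of e^((-2+i)t)v: X_1 = e^(-2t)(cos(t)·(-3,-2) + sin(t)·(1,1)), X_2 = e^(-2t)(sin(t)·(-3,-2) - cos(t)·(1,1)).
General solution: C_1X_1 + C_2X_2.

x_1(t) = C_1e^(-2t)sin(t) - 3C_1e^(-2t)cos(t) - 3C_2e^(-2t)sin(t) - C_2e^(-2t)cos(t), x_2(t) = C_1e^(-2t)sin(t) - 2C_1e^(-2t)cos(t) - 2C_2e^(-2t)sin(t) - C_2e^(-2t)cos(t)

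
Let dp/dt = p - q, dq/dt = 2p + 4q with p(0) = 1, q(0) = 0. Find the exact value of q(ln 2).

A = [[1,-1],[2,4]]; eigenvalues λ = 3, 2.
Eigenvectors: (1,-2) for λ=3, (-1,1) for λ=2.
From the initial condition, c_1 = -1, c_2 = -2.
q(ln 2) = (-1)(2^3)(-2) + (-2)(2^2)(1) = 8.

8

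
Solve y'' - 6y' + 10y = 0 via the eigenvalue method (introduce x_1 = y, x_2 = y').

Let x_1 = y, x_2 = y'. Then x_1' = x_2 and x_2' = -10x_1 + 6x_2.
A = [[0,1],[-10,6]]; det(A-λI) = λ^2 - 6λ + 10.
Eigenvalues λ = 3 ± i.

y(t) = C_1e^(3t)cos(t) + C_2e^(3t)sin(t)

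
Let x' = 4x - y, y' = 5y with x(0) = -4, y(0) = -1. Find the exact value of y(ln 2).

-32

A = [[4,-1],[0,5]]; eigenvalues λ = 5, 4.
Eigenvectors: (1,-1) for λ=5, (-1,0) for λ=4.
From the initial condition, c_1 = 1, c_2 = 5.
y(ln 2) = (1)(2^5)(-1) + (5)(2^4)(0) = -32.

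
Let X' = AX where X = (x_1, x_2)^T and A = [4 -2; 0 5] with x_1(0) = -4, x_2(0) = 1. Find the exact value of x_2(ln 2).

32

A = [[4,-2],[0,5]]; eigenvalues λ = 4, 5.
Eigenvectors: (1,0) for λ=4, (2,-1) for λ=5.
From the initial condition, c_1 = -2, c_2 = -1.
x_2(ln 2) = (-2)(2^4)(0) + (-1)(2^5)(-1) = 32.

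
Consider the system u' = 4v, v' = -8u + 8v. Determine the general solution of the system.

Coefficient matrix A = [[0, 4], [-8, 8]].
Characteristic polynomial det(A - λI) = λ^2 - 8λ + 32 = 0.
Eigenvalues λ = 4 ± 4i (complex conjugate pair).
For λ=4+4i: an eigenvector is (1,1) - i(0,-1) = (1, 1 + i).
A real fundamental pair from Re and Im of e^((4+4i)t)v: X_1 = e^(4t)(cos(4t)·(1,1) + sin(4t)·(0,-1)), X_2 = e^(4t)(sin(4t)·(1,1) - cos(4t)·(0,-1)).
General solution: C_1X_1 + C_2X_2.

u(t) = C_1e^(4t)cos(4t) + C_2e^(4t)sin(4t), v(t) = -C_1e^(4t)sin(4t) + C_1e^(4t)cos(4t) + C_2e^(4t)sin(4t) + C_2e^(4t)cos(4t)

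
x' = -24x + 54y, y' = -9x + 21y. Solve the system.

x(t) = -2C_1e^(3t) + 3C_2e^(-6t), y(t) = -C_1e^(3t) + C_2e^(-6t)

Coefficient matrix A = [[-24, 54], [-9, 21]].
Characteristic polynomial det(A - λI) = λ^2 + 3λ - 18 = 0.
Eigenvalues λ = 3, -6.
For λ=3: (A-λI) row 1 is [-27, 54], so an eigenvector is (-2, -1).
For λ=-6: (A-λI) row 1 is [-18, 54], so an eigenvector is (3, 1).
General solution: C_1e^(3t)(-2,-1) + C_2e^(-6t)(3,1).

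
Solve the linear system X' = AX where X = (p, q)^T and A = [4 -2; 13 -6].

p(t) = C_1e^(-t)sin(t) - C_1e^(-t)cos(t) - C_2e^(-t)sin(t) - C_2e^(-t)cos(t), q(t) = 2C_1e^(-t)sin(t) - 3C_1e^(-t)cos(t) - 3C_2e^(-t)sin(t) - 2C_2e^(-t)cos(t)

Coefficient matrix A = [[4, -2], [13, -6]].
Characteristic polynomial det(A - λI) = λ^2 + 2λ + 2 = 0.
Eigenvalues λ = -1 ± i (complex conjugate pair).
For λ=-1+i: an eigenvector is (-1,-3) - i(1,2) = (-1 - i, -3 - 2i).
A real fundamental pair from Re and Im of e^((-1+i)t)v: X_1 = e^(-t)(cos(t)·(-1,-3) + sin(t)·(1,2)), X_2 = e^(-t)(sin(t)·(-1,-3) - cos(t)·(1,2)).
General solution: C_1X_1 + C_2X_2.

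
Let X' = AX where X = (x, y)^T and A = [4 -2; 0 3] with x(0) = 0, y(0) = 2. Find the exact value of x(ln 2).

A = [[4,-2],[0,3]]; eigenvalues λ = 3, 4.
Eigenvectors: (2,1) for λ=3, (-1,0) for λ=4.
From the initial condition, c_1 = 2, c_2 = 4.
x(ln 2) = (2)(2^3)(2) + (4)(2^4)(-1) = -32.

-32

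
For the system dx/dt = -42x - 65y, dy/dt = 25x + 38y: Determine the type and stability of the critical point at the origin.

A = [[-42,-65],[25,38]]; det(A-λI) = λ^2 + 4λ + 29.
λ = -2 ± 5i: negative real part.

stable spiral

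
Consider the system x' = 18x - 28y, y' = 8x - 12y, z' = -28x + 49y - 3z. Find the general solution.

x(t) = -7c_1e^(2t) + 2c_3e^(4t), y(t) = -4c_1e^(2t) + c_3e^(4t), z(t) = c_2e^(-3t) - c_3e^(4t)

Coefficient matrix A = [[18, -28, 0], [8, -12, 0], [-28, 49, -3]].
det(A - λI) = 0 gives eigenvalues λ = 2, -3, 4.
For λ=2: eigenvector (-7,-4,0).
For λ=-3: eigenvector (0,0,1).
For λ=4: eigenvector (2,1,-1).
General solution: c_1e^(2t)(-7,-4,0) + c_2e^(-3t)(0,0,1) + c_3e^(4t)(2,1,-1).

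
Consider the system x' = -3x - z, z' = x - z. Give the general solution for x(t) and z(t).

Coefficient matrix A = [[-3, -1], [1, -1]].
Characteristic polynomial det(A - λI) = λ^2 + 4λ + 4 = 0.
Single eigenvalue λ = -2 with algebraic multiplicity 2.
Eigenvector v = (-1,1); generalized eigenvector w with (A-λI)w=v is (1,0).
General solution: e^(-2t)[K_1·v + K_2·(t·v + w)].

x(t) = -K_1e^(-2t) - K_2te^(-2t) + K_2e^(-2t), z(t) = K_1e^(-2t) + K_2te^(-2t)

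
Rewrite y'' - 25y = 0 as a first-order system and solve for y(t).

Let x_1 = y, x_2 = y'. Then x_1' = x_2 and x_2' = 25x_1.
A = [[0,1],[25,0]]; det(A-λI) = λ^2 - 25.
Eigenvalues λ = -5, 5 with eigenvectors (1,-5), (1,5).

y(t) = c_1e^(-5t) + c_2e^(5t)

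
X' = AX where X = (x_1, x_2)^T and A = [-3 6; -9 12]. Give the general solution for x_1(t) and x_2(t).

Coefficient matrix A = [[-3, 6], [-9, 12]].
Characteristic polynomial det(A - λI) = λ^2 - 9λ + 18 = 0.
Eigenvalues λ = 6, 3.
For λ=6: (A-λI) row 1 is [-9, 6], so an eigenvector is (2, 3).
For λ=3: (A-λI) row 1 is [-6, 6], so an eigenvector is (1, 1).
General solution: K_1e^(6t)(2,3) + K_2e^(3t)(1,1).

x_1(t) = 2K_1e^(6t) + K_2e^(3t), x_2(t) = 3K_1e^(6t) + K_2e^(3t)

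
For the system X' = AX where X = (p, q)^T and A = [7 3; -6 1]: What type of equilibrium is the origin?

A = [[7,3],[-6,1]]; det(A-λI) = λ^2 - 8λ + 25.
λ = 4 ± 3i: positive real part.

unstable spiral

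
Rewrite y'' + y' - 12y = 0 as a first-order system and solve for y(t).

Let x_1 = y, x_2 = y'. Then x_1' = x_2 and x_2' = 12x_1 - x_2.
A = [[0,1],[12,-1]]; det(A-λI) = λ^2 + λ - 12.
Eigenvalues λ = -4, 3 with eigenvectors (1,-4), (1,3).

y(t) = K_1e^(-4t) + K_2e^(3t)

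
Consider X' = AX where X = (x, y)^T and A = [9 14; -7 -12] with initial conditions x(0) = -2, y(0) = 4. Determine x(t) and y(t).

x(t) = 4e^(2t) - 6e^(-5t), y(t) = -2e^(2t) + 6e^(-5t)

Coefficient matrix A = [[9, 14], [-7, -12]].
Characteristic polynomial det(A - λI) = λ^2 + 3λ - 10 = 0.
Eigenvalues λ = 2, -5.
For λ=2: (A-λI) row 1 is [7, 14], so an eigenvector is (2, -1).
For λ=-5: (A-λI) row 1 is [14, 14], so an eigenvector is (-1, 1).
General solution: c_1e^(2t)(2,-1) + c_2e^(-5t)(-1,1).
Applying x(0)=-2, y(0)=4 gives c_1=2, c_2=6.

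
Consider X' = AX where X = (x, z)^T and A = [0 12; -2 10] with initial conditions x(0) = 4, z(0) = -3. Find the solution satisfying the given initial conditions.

x(t) = -26e^(6t) + 30e^(4t), z(t) = -13e^(6t) + 10e^(4t)

Coefficient matrix A = [[0, 12], [-2, 10]].
Characteristic polynomial det(A - λI) = λ^2 - 10λ + 24 = 0.
Eigenvalues λ = 6, 4.
For λ=6: (A-λI) row 1 is [-6, 12], so an eigenvector is (2, 1).
For λ=4: (A-λI) row 1 is [-4, 12], so an eigenvector is (-3, -1).
General solution: K_1e^(6t)(2,1) + K_2e^(4t)(-3,-1).
Applying x(0)=4, z(0)=-3 gives K_1=-13, K_2=-10.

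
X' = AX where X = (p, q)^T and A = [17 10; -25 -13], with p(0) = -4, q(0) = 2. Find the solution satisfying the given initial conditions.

Coefficient matrix A = [[17, 10], [-25, -13]].
Characteristic polynomial det(A - λI) = λ^2 - 4λ + 29 = 0.
Eigenvalues λ = 2 ± 5i (complex conjugate pair).
For λ=2+5i: an eigenvector is (-1,2) - i(1,-1) = (-1 - i, 2 + i).
A real fundamental pair from Re and Im of e^((2+5i)t)v: X_1 = e^(2t)(cos(5t)·(-1,2) + sin(5t)·(1,-1)), X_2 = e^(2t)(sin(5t)·(-1,2) - cos(5t)·(1,-1)).
General solution: K_1X_1 + K_2X_2.
Applying p(0)=-4, q(0)=2 gives K_1=-2, K_2=6.

p(t) = -8e^(2t)sin(5t) - 4e^(2t)cos(5t), q(t) = 14e^(2t)sin(5t) + 2e^(2t)cos(5t)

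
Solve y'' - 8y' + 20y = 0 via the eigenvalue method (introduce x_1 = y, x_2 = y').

Let x_1 = y, x_2 = y'. Then x_1' = x_2 and x_2' = -20x_1 + 8x_2.
A = [[0,1],[-20,8]]; det(A-λI) = λ^2 - 8λ + 20.
Eigenvalues λ = 4 ± 2i.

y(t) = K_1e^(4t)cos(2t) + K_2e^(4t)sin(2t)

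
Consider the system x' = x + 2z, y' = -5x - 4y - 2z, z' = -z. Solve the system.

x(t) = -K_2e^(t) - K_3e^(-t), y(t) = K_1e^(-4t) + K_2e^(t) + K_3e^(-t), z(t) = K_3e^(-t)

Coefficient matrix A = [[1, 0, 2], [-5, -4, -2], [0, 0, -1]].
det(A - λI) = 0 gives eigenvalues λ = -4, 1, -1.
For λ=-4: eigenvector (0,1,0).
For λ=1: eigenvector (-1,1,0).
For λ=-1: eigenvector (-1,1,1).
General solution: K_1e^(-4t)(0,1,0) + K_2e^(t)(-1,1,0) + K_3e^(-t)(-1,1,1).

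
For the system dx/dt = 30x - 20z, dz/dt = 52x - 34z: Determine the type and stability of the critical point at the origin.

stable spiral

A = [[30,-20],[52,-34]]; det(A-λI) = λ^2 + 4λ + 20.
λ = -2 ± 4i: negative real part.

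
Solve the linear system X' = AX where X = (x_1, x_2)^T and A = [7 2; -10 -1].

Coefficient matrix A = [[7, 2], [-10, -1]].
Characteristic polynomial det(A - λI) = λ^2 - 6λ + 13 = 0.
Eigenvalues λ = 3 ± 2i (complex conjugate pair).
For λ=3+2i: an eigenvector is (1,-2) - i(0,-1) = (1, -2 + i).
A real fundamental pair from Re and Im of e^((3+2i)t)v: X_1 = e^(3t)(cos(2t)·(1,-2) + sin(2t)·(0,-1)), X_2 = e^(3t)(sin(2t)·(1,-2) - cos(2t)·(0,-1)).
General solution: c_1X_1 + c_2X_2.

x_1(t) = c_1e^(3t)cos(2t) + c_2e^(3t)sin(2t), x_2(t) = -c_1e^(3t)sin(2t) - 2c_1e^(3t)cos(2t) - 2c_2e^(3t)sin(2t) + c_2e^(3t)cos(2t)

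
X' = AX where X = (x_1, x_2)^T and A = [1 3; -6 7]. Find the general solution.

Coefficient matrix A = [[1, 3], [-6, 7]].
Characteristic polynomial det(A - λI) = λ^2 - 8λ + 25 = 0.
Eigenvalues λ = 4 ± 3i (complex conjugate pair).
For λ=4+3i: an eigenvector is (1,1) - i(0,-1) = (1, 1 + i).
A real fundamental pair from Re and Im of e^((4+3i)t)v: X_1 = e^(4t)(cos(3t)·(1,1) + sin(3t)·(0,-1)), X_2 = e^(4t)(sin(3t)·(1,1) - cos(3t)·(0,-1)).
General solution: C_1X_1 + C_2X_2.

x_1(t) = C_1e^(4t)cos(3t) + C_2e^(4t)sin(3t), x_2(t) = -C_1e^(4t)sin(3t) + C_1e^(4t)cos(3t) + C_2e^(4t)sin(3t) + C_2e^(4t)cos(3t)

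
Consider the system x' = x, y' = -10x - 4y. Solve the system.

Coefficient matrix A = [[1, 0], [-10, -4]].
Characteristic polynomial det(A - λI) = λ^2 + 3λ - 4 = 0.
Eigenvalues λ = 1, -4.
For λ=1: (A-λI) row 2 is [-10, -5], so an eigenvector is (1, -2).
For λ=-4: (A-λI) row 1 is [5, 0], so an eigenvector is (0, 1).
General solution: K_1e^(t)(1,-2) + K_2e^(-4t)(0,1).

x(t) = K_1e^(t), y(t) = -2K_1e^(t) + K_2e^(-4t)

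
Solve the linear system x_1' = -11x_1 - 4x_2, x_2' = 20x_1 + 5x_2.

x_1(t) = -K_1e^(-3t)sin(4t) + K_2e^(-3t)cos(4t), x_2(t) = 2K_1e^(-3t)sin(4t) + K_1e^(-3t)cos(4t) + K_2e^(-3t)sin(4t) - 2K_2e^(-3t)cos(4t)

Coefficient matrix A = [[-11, -4], [20, 5]].
Characteristic polynomial det(A - λI) = λ^2 + 6λ + 25 = 0.
Eigenvalues λ = -3 ± 4i (complex conjugate pair).
For λ=-3+4i: an eigenvector is (0,1) - i(-1,2) = (0 + i, 1 - 2i).
A real fundamental pair from Re and Im of e^((-3+4i)t)v: X_1 = e^(-3t)(cos(4t)·(0,1) + sin(4t)·(-1,2)), X_2 = e^(-3t)(sin(4t)·(0,1) - cos(4t)·(-1,2)).
General solution: K_1X_1 + K_2X_2.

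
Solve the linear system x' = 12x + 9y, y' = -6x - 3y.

Coefficient matrix A = [[12, 9], [-6, -3]].
Characteristic polynomial det(A - λI) = λ^2 - 9λ + 18 = 0.
Eigenvalues λ = 6, 3.
For λ=6: (A-λI) row 1 is [6, 9], so an eigenvector is (-3, 2).
For λ=3: (A-λI) row 1 is [9, 9], so an eigenvector is (1, -1).
General solution: C_1e^(6t)(-3,2) + C_2e^(3t)(1,-1).

x(t) = -3C_1e^(6t) + C_2e^(3t), y(t) = 2C_1e^(6t) - C_2e^(3t)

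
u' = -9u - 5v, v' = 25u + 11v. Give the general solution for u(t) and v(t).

Coefficient matrix A = [[-9, -5], [25, 11]].
Characteristic polynomial det(A - λI) = λ^2 - 2λ + 26 = 0.
Eigenvalues λ = 1 ± 5i (complex conjugate pair).
For λ=1+5i: an eigenvector is (-1,2) - i(0,-1) = (-1, 2 + i).
A real fundamental pair from Re and Im of e^((1+5i)t)v: X_1 = e^(t)(cos(5t)·(-1,2) + sin(5t)·(0,-1)), X_2 = e^(t)(sin(5t)·(-1,2) - cos(5t)·(0,-1)).
General solution: c_1X_1 + c_2X_2.

u(t) = -c_1e^(t)cos(5t) - c_2e^(t)sin(5t), v(t) = -c_1e^(t)sin(5t) + 2c_1e^(t)cos(5t) + 2c_2e^(t)sin(5t) + c_2e^(t)cos(5t)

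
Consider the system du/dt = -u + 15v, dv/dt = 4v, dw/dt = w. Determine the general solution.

Coefficient matrix A = [[-1, 15, 0], [0, 4, 0], [0, 0, 1]].
det(A - λI) = 0 gives eigenvalues λ = -1, 4, 1.
For λ=-1: eigenvector (1,0,0).
For λ=4: eigenvector (3,1,0).
For λ=1: eigenvector (0,0,1).
General solution: C_1e^(-t)(1,0,0) + C_2e^(4t)(3,1,0) + C_3e^(t)(0,0,1).

u(t) = C_1e^(-t) + 3C_2e^(4t), v(t) = C_2e^(4t), w(t) = C_3e^(t)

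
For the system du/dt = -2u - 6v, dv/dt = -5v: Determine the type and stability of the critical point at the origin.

A = [[-2,-6],[0,-5]]; det(A-λI) = λ^2 + 7λ + 10.
λ = -5, -2: both negative.

stable node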